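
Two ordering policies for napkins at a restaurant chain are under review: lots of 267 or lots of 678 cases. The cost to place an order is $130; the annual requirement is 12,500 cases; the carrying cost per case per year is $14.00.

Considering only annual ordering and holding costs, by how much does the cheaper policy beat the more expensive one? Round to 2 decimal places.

For each Q, cost = (D/Q)·S + (Q/2)·H.
TC(267) = (12,500/267)×130 + (267/2)×14 = $7,955.14
TC(678) = (12,500/678)×130 + (678/2)×14 = $7,142.76
Cheaper: Q = 678.  Difference = $812.39

$812.39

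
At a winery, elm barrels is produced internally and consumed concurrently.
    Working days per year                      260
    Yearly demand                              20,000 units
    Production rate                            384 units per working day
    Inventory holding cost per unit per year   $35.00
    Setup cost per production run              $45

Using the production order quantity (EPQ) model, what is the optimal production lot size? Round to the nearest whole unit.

d = 20,000/260 = 76.9231 units/day;  effective holding cost H(1 − d/p) = 35·(1 − 76.9231/384) = 27.98878
Q* = √(2DS / H_eff) = √(2·20,000·45 / 27.98878) ≈ 253.60

254 units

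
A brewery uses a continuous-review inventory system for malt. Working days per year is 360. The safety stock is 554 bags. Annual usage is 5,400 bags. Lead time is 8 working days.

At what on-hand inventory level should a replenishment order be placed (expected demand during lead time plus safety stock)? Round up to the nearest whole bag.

Daily demand d = 5,400 / 360 = 15.000 bags/day
Demand during lead time = 15.000 × 8 = 120.00
Reorder point = 120.00 + 554 = 674.00 → round up

674 bags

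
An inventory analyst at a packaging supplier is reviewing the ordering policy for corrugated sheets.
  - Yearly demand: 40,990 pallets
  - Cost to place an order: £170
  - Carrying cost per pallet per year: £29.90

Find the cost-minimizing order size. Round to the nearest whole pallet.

EOQ = √(2DS/H) = √(2 × 40,990 × 170 / 29.9)
    = √(466,107.02) ≈ 682.72

683 pallets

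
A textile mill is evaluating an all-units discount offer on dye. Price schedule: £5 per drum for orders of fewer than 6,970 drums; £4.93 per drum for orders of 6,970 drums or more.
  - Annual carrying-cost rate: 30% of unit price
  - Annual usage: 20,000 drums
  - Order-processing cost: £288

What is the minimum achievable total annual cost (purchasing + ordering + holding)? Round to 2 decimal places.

H₁ = 30%×£5 = £1.5000;  H₂ = 30%×£4.93 = £1.4790
EOQ₁ = √(2×20,000×288/1.5000) = 2,771.28  (< 6,970, feasible at tier 1)
EOQ₂ = √(2×20,000×288/1.4790) = 2,790.89  (< 6,970 → use Q = 6,970 at tier-2 price)
TC(tier 1 (EOQ₁), Q≈2,771.3) = £104,156.92
TC(tier 2, Q≈6,970.0) = £104,580.71
Minimum at tier 1 (EOQ₁): £104,156.92

£104,156.92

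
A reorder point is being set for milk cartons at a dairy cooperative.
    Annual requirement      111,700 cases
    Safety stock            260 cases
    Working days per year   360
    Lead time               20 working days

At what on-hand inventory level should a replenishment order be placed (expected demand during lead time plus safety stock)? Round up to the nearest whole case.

6,466 cases

Daily demand d = 111,700 / 360 = 310.278 cases/day
Demand during lead time = 310.278 × 20 = 6,205.56
Reorder point = 6,205.56 + 260 = 6,465.56 → round up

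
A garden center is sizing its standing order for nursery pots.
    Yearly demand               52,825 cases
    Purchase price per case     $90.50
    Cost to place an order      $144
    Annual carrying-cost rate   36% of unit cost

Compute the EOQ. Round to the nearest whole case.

683 cases

H = i·C = 0.36 × $90.5 = $32.5800 per case-year
2DS/H = 2·52,825·144/32.58 = 466,961.33
EOQ = √466,961.33 ≈ 683.35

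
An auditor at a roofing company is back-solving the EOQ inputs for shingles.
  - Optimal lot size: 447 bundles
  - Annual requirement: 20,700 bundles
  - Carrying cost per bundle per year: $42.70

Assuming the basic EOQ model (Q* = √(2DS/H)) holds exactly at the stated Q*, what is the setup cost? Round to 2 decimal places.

From Q* = √(2DS/H) ⇒ Q*² = 2DS/H.
S = Q²H / (2D) = 447² × 42.7 / (2 × 20,700) = 206.0832

$206.08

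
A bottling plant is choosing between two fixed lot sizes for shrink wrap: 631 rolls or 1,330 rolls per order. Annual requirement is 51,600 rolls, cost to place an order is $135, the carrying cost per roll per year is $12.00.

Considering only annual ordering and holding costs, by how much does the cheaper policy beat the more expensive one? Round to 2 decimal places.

$1,608.03

For each Q, cost = (D/Q)·S + (Q/2)·H.
TC(631) = (51,600/631)×135 + (631/2)×12 = $14,825.62
TC(1,330) = (51,600/1,330)×135 + (1,330/2)×12 = $13,217.59
Cheaper: Q = 1,330.  Difference = $1,608.03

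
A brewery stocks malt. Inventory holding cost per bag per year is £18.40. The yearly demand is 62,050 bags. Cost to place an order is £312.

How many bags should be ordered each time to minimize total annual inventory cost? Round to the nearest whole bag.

Q* = √(2·D·S / H) = √(2·62,050·312 / 18.4) = √2,104,304.3 ≈ 1,450.62

1,451 bags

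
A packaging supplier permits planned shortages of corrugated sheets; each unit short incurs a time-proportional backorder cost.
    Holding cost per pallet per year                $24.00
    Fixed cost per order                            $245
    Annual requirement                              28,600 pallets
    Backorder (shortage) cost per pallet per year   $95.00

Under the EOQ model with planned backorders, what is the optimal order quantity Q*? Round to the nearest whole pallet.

855 pallets

Basic EOQ = √(2·28,600·245/24) = 764.144
Backorder adjustment √((H+b)/b) = √((24+95)/95) = 1.1192
Q* = 764.144 × 1.1192 ≈ 855.24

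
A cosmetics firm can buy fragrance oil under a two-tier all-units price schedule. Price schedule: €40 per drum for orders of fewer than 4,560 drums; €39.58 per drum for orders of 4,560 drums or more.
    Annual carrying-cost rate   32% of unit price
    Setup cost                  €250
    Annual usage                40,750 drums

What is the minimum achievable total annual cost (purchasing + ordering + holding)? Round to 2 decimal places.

H₁ = 32%×€40 = €12.8000;  H₂ = 32%×€39.58 = €12.6656
EOQ₁ = √(2×40,750×250/12.8000) = 1,261.66  (< 4,560, feasible at tier 1)
EOQ₂ = √(2×40,750×250/12.6656) = 1,268.34  (< 4,560 → use Q = 4,560 at tier-2 price)
TC(tier 1 (EOQ₁), Q≈1,261.7) = €1,646,149.30
TC(tier 2, Q≈4,560.0) = €1,643,996.67
Minimum at tier 2: €1,643,996.67

€1,643,996.67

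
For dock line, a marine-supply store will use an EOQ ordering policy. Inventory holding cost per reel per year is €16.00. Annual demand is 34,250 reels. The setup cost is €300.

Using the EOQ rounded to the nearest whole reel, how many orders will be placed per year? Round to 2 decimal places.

EOQ = √(2DS/H) = √(2 × 34,250 × 300 / 16)
    = √(1,284,375.00) ≈ 1,133.30 → Q = 1,133
N = D/Q = 34,250/1,133 ≈ 30.229 orders/yr

30.23 orders per year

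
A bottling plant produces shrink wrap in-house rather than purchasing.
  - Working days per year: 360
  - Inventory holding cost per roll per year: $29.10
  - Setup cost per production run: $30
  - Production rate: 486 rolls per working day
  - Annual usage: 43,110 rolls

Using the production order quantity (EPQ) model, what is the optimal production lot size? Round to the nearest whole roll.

d = 43,110/360 = 119.7500 rolls/day;  effective holding cost H(1 − d/p) = 29.1·(1 − 119.7500/486) = 21.92978
Q* = √(2DS / H_eff) = √(2·43,110·30 / 21.92978) ≈ 343.44

343 rolls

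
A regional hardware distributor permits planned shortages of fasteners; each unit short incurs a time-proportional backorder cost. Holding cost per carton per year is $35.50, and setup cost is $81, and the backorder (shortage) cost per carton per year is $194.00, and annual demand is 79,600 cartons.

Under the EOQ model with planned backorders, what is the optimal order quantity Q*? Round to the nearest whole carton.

656 cartons

Basic EOQ = √(2·79,600·81/35.5) = 602.698
Backorder adjustment √((H+b)/b) = √((35.5+194)/194) = 1.0877
Q* = 602.698 × 1.0877 ≈ 655.53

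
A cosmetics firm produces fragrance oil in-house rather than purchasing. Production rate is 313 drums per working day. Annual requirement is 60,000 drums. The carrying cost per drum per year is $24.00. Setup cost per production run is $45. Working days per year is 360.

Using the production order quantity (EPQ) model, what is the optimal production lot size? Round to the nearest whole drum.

694 drums

Daily demand d = 60,000/360 = 166.667; p = 313; 1 − d/p = 0.46752
EPQ = √(2DS / (H(1 − d/p)))
    = √(2 × 60,000 × 45 / (24 × 0.46752)) ≈ 693.73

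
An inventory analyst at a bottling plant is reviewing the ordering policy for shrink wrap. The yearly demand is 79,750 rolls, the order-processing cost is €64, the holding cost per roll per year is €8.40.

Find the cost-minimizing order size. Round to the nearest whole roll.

1,102 rolls

2DS/H = 2·79,750·64/8.4 = 1,215,238.10
EOQ = √1,215,238.10 ≈ 1,102.38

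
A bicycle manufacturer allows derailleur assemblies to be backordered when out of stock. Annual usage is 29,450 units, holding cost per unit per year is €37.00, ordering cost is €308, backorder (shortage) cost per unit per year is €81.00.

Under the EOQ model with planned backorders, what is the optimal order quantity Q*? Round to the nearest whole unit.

845 units

Q* = √(2DS/H) · √((H + b)/b)
   = √(2 × 29,450 × 308 / 37) · √((37 + 81) / 81)
   = 700.216 × 1.2070 ≈ 845.14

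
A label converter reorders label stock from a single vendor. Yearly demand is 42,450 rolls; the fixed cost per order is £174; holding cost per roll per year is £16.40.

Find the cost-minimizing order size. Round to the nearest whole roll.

EOQ = √(2DS/H) = √(2 × 42,450 × 174 / 16.4)
    = √(900,768.29) ≈ 949.09

949 rolls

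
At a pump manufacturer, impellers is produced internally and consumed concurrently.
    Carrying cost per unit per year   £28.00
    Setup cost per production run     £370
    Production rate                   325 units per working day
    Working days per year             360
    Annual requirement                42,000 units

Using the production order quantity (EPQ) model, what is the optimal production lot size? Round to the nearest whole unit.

1,316 units

Daily demand d = 42,000/360 = 116.667; p = 325; 1 − d/p = 0.64103
EPQ = √(2DS / (H(1 − d/p)))
    = √(2 × 42,000 × 370 / (28 × 0.64103)) ≈ 1,315.90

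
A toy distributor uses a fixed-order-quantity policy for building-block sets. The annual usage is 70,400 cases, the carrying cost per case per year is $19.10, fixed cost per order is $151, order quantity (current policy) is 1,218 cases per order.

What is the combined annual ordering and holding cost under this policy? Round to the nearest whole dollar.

$20,360

Orders/yr = 70,400/1,218 = 57.800; ordering cost = 57.800 × $151 = $8,727.75
Average inventory = 1,218/2 = 609; holding cost = 609 × $19.1 = $11,631.90
Total = $8,727.75 + $11,631.90 = $20,359.65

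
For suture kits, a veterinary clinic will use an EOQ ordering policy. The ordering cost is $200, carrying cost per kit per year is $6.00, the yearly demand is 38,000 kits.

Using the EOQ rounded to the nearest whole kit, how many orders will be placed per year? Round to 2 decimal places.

Optimal lot size Q* = (2 × 38,000 × $200 / $6)^½ ≈ 1,591.64 → Q = 1,592
N = D/Q = 38,000/1,592 ≈ 23.869 orders/yr

23.87 orders per year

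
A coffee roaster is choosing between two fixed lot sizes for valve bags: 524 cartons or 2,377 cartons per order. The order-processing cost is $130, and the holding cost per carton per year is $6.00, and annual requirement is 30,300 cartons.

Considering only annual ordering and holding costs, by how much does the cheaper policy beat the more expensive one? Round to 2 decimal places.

$301.04

TC(Q) = (D/Q)S + (Q/2)H
TC(524) = (30,300/524)×130 + (524/2)×6 = $9,089.18
TC(2,377) = (30,300/2,377)×130 + (2,377/2)×6 = $8,788.13
Cheaper: Q = 2,377.  Difference = $301.04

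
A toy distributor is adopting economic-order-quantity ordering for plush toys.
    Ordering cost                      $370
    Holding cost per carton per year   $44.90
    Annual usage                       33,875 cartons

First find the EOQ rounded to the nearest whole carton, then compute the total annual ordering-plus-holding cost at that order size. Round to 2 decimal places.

$33,548.93

2DS/H = 2·33,875·370/44.9 = 558,296.21
EOQ = √558,296.21 ≈ 747.19 → Q = 747 cartons
Ordering: D/Q × S = 33,875/747 × $370 = $16,778.78
Holding:  Q/2 × H = 747/2 × $44.9 = $16,770.15
Total = $16,778.78 + $16,770.15 = $33,548.93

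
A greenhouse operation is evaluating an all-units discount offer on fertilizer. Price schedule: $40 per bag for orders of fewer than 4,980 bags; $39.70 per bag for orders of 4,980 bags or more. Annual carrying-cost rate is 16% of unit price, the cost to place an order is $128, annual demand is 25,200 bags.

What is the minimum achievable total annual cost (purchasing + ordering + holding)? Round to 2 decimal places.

H₁ = 16%×$40 = $6.4000;  H₂ = 16%×$39.70 = $6.3520
EOQ₁ = √(2×25,200×128/6.4000) = 1,003.99  (< 4,980, feasible at tier 1)
EOQ₂ = √(2×25,200×128/6.3520) = 1,007.78  (< 4,980 → use Q = 4,980 at tier-2 price)
TC(tier 1 (EOQ₁), Q≈1,004.0) = $1,014,425.55
TC(tier 2, Q≈4,980.0) = $1,016,904.19
Minimum at tier 1 (EOQ₁): $1,014,425.55

$1,014,425.55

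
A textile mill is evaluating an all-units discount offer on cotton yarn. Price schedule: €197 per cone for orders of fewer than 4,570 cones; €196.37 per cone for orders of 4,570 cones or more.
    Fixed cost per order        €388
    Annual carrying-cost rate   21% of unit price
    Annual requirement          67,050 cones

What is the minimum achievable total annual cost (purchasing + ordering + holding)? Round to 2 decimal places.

€13,255,245.20

H₁ = 21%×€197 = €41.3700;  H₂ = 21%×€196.37 = €41.2377
EOQ₁ = √(2×67,050×388/41.3700) = 1,121.47  (< 4,570, feasible at tier 1)
EOQ₂ = √(2×67,050×388/41.2377) = 1,123.27  (< 4,570 → use Q = 4,570 at tier-2 price)
TC(tier 1 (EOQ₁), Q≈1,121.5) = €13,255,245.20
TC(tier 2, Q≈4,570.0) = €13,266,529.29
Minimum at tier 1 (EOQ₁): €13,255,245.20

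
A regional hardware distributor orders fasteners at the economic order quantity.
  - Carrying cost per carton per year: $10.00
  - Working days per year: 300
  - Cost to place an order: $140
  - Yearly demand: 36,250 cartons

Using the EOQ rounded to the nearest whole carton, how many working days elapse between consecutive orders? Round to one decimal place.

Optimal lot size Q* = (2 × 36,250 × $140 / $10)^½ ≈ 1,007.47 → Q = 1,007 cartons
T = Q/D × 300 days = 1,007/36,250 × 300 = 8.334 days

8.3 days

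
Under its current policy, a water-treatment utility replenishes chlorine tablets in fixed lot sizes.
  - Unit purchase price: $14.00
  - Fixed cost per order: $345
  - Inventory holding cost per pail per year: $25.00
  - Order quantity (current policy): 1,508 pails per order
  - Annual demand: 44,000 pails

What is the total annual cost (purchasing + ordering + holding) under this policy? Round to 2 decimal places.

$644,916.31

Orders/yr = 44,000/1,508 = 29.178; ordering cost = 29.178 × $345 = $10,066.31
Average inventory = 1,508/2 = 754; holding cost = 754 × $25 = $18,850.00
Purchase cost = D·C = 44,000 × 14 = $616,000.00
Total = $10,066.31 + $18,850.00 + $616,000.00 = $644,916.31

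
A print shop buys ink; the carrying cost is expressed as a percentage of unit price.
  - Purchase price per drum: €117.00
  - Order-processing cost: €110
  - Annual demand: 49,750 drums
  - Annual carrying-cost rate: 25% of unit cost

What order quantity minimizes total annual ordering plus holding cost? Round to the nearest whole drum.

H = i·C = 0.25 × €117 = €29.2500 per drum-year
Q* = √(2·D·S / H) = √(2·49,750·110 / 29.25) = √374,188.0 ≈ 611.71

612 drums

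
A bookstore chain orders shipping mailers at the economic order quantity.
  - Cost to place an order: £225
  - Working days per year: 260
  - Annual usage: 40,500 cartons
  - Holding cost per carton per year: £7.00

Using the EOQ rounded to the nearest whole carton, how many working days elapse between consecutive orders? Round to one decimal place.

10.4 days

Optimal lot size Q* = (2 × 40,500 × £225 / £7)^½ ≈ 1,613.56 → Q = 1,614 cartons
T = Q/D × 260 days = 1,614/40,500 × 260 = 10.361 days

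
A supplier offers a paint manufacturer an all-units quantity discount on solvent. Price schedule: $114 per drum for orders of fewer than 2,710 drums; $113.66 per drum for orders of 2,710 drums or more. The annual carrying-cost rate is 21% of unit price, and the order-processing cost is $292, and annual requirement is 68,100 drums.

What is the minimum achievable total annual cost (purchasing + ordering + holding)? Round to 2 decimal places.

H₁ = 21%×$114 = $23.9400;  H₂ = 21%×$113.66 = $23.8686
EOQ₁ = √(2×68,100×292/23.9400) = 1,288.90  (< 2,710, feasible at tier 1)
EOQ₂ = √(2×68,100×292/23.8686) = 1,290.82  (< 2,710 → use Q = 2,710 at tier-2 price)
TC(tier 1 (EOQ₁), Q≈1,288.9) = $7,794,256.17
TC(tier 2, Q≈2,710.0) = $7,779,925.67
Minimum at tier 2: $7,779,925.67

$7,779,925.67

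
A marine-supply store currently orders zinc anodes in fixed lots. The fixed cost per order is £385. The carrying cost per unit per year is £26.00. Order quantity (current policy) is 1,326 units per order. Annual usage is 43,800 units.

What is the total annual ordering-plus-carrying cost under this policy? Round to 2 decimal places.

£29,955.19

Ordering: D/Q × S = 43,800/1,326 × £385 = £12,717.19
Holding:  Q/2 × H = 1,326/2 × £26 = £17,238.00
Total = £12,717.19 + £17,238.00 = £29,955.19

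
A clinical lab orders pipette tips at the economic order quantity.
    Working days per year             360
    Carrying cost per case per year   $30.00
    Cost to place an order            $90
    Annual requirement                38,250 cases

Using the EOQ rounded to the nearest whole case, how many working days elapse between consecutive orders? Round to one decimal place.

4.5 days

Q* = √(2·D·S / H) = √(2·38,250·90 / 30) = √229,500.0 ≈ 479.06 → Q = 479 cases
Cycle time = (working days × Q)/D = (360 × 479) / 38,250 = 4.508 days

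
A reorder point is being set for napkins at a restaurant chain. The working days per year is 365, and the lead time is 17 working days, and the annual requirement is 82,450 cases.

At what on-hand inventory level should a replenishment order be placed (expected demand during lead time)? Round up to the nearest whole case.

Daily demand d = 82,450 / 365 = 225.890 cases/day
Demand during lead time = 225.890 × 17 = 3,840.14
Reorder point = 3,840.14 → round up

3,841 cases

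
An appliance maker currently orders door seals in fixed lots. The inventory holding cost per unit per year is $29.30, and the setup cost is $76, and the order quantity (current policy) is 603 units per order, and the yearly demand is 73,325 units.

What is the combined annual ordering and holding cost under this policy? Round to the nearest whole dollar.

$18,076

Orders/yr = 73,325/603 = 121.600; ordering cost = 121.600 × $76 = $9,241.63
Average inventory = 603/2 = 301.5; holding cost = 301.5 × $29.3 = $8,833.95
Total = $9,241.63 + $8,833.95 = $18,075.58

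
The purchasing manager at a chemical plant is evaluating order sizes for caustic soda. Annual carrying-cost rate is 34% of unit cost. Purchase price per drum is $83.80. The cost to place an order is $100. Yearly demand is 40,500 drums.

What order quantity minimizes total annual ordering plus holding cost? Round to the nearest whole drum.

533 drums

Carrying cost H = $83.8 × 34% = $28.4920/drum/yr
Q* = √(2·D·S / H) = √(2·40,500·100 / 28.492) = √284,290.3 ≈ 533.19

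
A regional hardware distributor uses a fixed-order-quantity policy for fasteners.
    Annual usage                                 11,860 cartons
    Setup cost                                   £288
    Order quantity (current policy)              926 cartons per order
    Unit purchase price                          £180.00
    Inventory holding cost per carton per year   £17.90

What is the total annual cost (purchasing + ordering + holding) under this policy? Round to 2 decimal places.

Orders/yr = 11,860/926 = 12.808; ordering cost = 12.808 × £288 = £3,688.64
Average inventory = 926/2 = 463; holding cost = 463 × £17.9 = £8,287.70
Purchase cost = D·C = 11,860 × 180 = £2,134,800.00
Total = £3,688.64 + £8,287.70 + £2,134,800.00 = £2,146,776.34

£2,146,776.34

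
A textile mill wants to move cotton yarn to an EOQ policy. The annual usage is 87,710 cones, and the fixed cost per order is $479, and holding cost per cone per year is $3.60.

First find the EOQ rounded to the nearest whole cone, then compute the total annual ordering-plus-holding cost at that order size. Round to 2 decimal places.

$17,392.36

Optimal lot size Q* = (2 × 87,710 × $479 / $3.6)^½ ≈ 4,831.21 → Q = 4,831 cones
Ordering: D/Q × S = 87,710/4,831 × $479 = $8,696.56
Holding:  Q/2 × H = 4,831/2 × $3.6 = $8,695.80
Total = $8,696.56 + $8,695.80 = $17,392.36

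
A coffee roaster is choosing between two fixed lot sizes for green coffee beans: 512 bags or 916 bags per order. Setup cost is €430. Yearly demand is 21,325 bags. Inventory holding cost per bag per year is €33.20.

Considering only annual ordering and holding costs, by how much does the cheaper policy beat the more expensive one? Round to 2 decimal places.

Annual cost at Q: ordering D·S/Q plus holding Q·H/2.
TC(512) = (21,325/512)×430 + (512/2)×33.2 = €26,408.87
TC(916) = (21,325/916)×430 + (916/2)×33.2 = €25,216.24
|ΔTC| = |€26,408.87 − €25,216.24| = €1,192.62

€1,192.62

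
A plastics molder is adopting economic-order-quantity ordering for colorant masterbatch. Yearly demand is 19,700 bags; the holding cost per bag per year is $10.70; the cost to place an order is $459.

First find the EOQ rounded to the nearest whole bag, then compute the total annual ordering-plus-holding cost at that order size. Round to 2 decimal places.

Q* = √(2·D·S / H) = √(2·19,700·459 / 10.7) = √1,690,149.5 ≈ 1,300.06 → Q = 1,300 bags
Orders/yr = 19,700/1,300 = 15.154; ordering cost = 15.154 × $459 = $6,955.62
Average inventory = 1,300/2 = 650; holding cost = 650 × $10.7 = $6,955.00
Total = $6,955.62 + $6,955.00 = $13,910.62

$13,910.62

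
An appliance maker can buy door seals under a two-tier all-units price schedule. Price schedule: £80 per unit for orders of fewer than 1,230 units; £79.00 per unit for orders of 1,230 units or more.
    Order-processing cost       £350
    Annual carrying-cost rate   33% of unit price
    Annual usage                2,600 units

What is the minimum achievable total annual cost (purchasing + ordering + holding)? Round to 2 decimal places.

£214,931.67

H₁ = 33%×£80 = £26.4000;  H₂ = 33%×£79.00 = £26.0700
EOQ₁ = √(2×2,600×350/26.4000) = 262.56  (< 1,230, feasible at tier 1)
EOQ₂ = √(2×2,600×350/26.0700) = 264.22  (< 1,230 → use Q = 1,230 at tier-2 price)
TC(tier 1 (EOQ₁), Q≈262.6) = £214,931.67
TC(tier 2, Q≈1,230.0) = £222,172.89
Minimum at tier 1 (EOQ₁): £214,931.67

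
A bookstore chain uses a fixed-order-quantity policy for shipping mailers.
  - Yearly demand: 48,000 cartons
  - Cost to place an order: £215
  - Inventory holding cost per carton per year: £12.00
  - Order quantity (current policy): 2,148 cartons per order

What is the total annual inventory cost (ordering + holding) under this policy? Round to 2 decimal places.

£17,692.47

Ordering: D/Q × S = 48,000/2,148 × £215 = £4,804.47
Holding:  Q/2 × H = 2,148/2 × £12 = £12,888.00
Total = £4,804.47 + £12,888.00 = £17,692.47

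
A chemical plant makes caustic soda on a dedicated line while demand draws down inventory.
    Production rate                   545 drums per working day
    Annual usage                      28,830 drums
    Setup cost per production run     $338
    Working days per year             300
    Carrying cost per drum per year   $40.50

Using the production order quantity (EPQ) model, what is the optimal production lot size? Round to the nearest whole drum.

764 drums

d = 28,830/300 = 96.1000 drums/day;  effective holding cost H(1 − d/p) = 40.5·(1 − 96.1000/545) = 33.35862
Q* = √(2DS / H_eff) = √(2·28,830·338 / 33.35862) ≈ 764.35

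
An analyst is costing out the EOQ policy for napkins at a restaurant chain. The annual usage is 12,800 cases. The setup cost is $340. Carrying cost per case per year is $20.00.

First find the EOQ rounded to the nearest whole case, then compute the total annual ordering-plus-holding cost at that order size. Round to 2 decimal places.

$13,193.94

Q* = √(2·D·S / H) = √(2·12,800·340 / 20) = √435,200.0 ≈ 659.70 → Q = 660 cases
Ordering: D/Q × S = 12,800/660 × $340 = $6,593.94
Holding:  Q/2 × H = 660/2 × $20 = $6,600.00
Total = $6,593.94 + $6,600.00 = $13,193.94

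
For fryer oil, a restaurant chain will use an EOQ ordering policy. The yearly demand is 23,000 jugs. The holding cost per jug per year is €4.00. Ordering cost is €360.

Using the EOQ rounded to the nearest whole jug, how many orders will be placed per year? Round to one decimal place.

Optimal lot size Q* = (2 × 23,000 × €360 / €4)^½ ≈ 2,034.70 → Q = 2,035
N = D/Q = 23,000/2,035 ≈ 11.302 orders/yr

11.3 orders per year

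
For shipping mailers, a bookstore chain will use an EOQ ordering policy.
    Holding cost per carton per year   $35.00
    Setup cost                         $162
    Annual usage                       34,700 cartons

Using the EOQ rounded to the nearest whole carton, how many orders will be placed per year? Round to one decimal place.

EOQ = √(2DS/H) = √(2 × 34,700 × 162 / 35)
    = √(321,222.86) ≈ 566.77 → Q = 567
N = D/Q = 34,700/567 ≈ 61.199 orders/yr

61.2 orders per year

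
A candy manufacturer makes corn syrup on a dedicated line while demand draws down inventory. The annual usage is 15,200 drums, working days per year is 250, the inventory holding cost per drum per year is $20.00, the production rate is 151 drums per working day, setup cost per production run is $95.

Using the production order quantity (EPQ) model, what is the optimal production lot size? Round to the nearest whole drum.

492 drums

Daily demand d = 15,200/250 = 60.800; p = 151; 1 − d/p = 0.59735
EPQ = √(2DS / (H(1 − d/p)))
    = √(2 × 15,200 × 95 / (20 × 0.59735)) ≈ 491.66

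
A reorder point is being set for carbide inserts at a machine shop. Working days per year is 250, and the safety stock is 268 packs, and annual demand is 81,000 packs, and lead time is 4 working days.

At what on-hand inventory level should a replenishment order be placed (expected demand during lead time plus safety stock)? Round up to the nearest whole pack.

1,564 packs

Daily demand d = 81,000 / 250 = 324.000 packs/day
Demand during lead time = 324.000 × 4 = 1,296.00
Reorder point = 1,296.00 + 268 = 1,564.00 → round up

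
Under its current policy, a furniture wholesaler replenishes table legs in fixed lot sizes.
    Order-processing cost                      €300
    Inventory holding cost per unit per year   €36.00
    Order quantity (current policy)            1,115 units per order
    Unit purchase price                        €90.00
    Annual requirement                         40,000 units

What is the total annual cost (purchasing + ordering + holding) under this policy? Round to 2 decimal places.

€3,630,832.33

Annual ordering cost = (D/Q)·S = (40,000/1,115) × 300 = €10,762.33
Annual holding cost  = (Q/2)·H = (1,115/2) × 36 = €20,070.00
Purchase cost = D·C = 40,000 × 90 = €3,600,000.00
Total = €10,762.33 + €20,070.00 + €3,600,000.00 = €3,630,832.33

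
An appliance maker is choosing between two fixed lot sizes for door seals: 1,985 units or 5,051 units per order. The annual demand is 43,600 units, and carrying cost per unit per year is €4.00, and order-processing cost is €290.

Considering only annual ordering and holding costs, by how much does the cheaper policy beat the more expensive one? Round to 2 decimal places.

TC(Q) = (D/Q)S + (Q/2)H
TC(1,985) = (43,600/1,985)×290 + (1,985/2)×4 = €10,339.77
TC(5,051) = (43,600/5,051)×290 + (5,051/2)×4 = €12,605.27
|ΔTC| = |€10,339.77 − €12,605.27| = €2,265.49

€2,265.49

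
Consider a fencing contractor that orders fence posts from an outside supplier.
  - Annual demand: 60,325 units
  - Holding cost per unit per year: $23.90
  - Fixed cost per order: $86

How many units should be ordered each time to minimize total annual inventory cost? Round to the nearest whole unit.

659 units

Optimal lot size Q* = (2 × 60,325 × $86 / $23.9)^½ ≈ 658.89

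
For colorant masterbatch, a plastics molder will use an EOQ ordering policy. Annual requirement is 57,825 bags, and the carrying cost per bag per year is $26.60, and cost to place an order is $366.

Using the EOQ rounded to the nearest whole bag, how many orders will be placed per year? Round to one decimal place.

Optimal lot size Q* = (2 × 57,825 × $366 / $26.6)^½ ≈ 1,261.46 → Q = 1,261
N = D/Q = 57,825/1,261 ≈ 45.856 orders/yr

45.9 orders per year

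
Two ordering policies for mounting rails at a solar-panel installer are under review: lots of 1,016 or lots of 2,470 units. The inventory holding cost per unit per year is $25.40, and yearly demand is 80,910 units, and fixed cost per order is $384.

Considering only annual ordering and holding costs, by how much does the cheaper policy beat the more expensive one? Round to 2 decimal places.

Annual cost at Q: ordering D·S/Q plus holding Q·H/2.
TC(1,016) = (80,910/1,016)×384 + (1,016/2)×25.4 = $43,483.36
TC(2,470) = (80,910/2,470)×384 + (2,470/2)×25.4 = $43,947.72
|ΔTC| = |$43,483.36 − $43,947.72| = $464.36

$464.36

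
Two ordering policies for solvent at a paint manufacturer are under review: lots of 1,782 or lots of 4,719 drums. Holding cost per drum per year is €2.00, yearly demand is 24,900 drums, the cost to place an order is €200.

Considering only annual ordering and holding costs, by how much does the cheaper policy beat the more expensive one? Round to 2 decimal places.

TC(Q) = (D/Q)S + (Q/2)H
TC(1,782) = (24,900/1,782)×200 + (1,782/2)×2 = €4,576.61
TC(4,719) = (24,900/4,719)×200 + (4,719/2)×2 = €5,774.31
Cheaper: Q = 1,782.  Difference = €1,197.70

€1,197.70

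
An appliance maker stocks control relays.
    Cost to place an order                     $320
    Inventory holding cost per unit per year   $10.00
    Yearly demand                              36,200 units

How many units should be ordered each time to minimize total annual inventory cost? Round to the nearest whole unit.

2DS/H = 2·36,200·320/10 = 2,316,800.00
EOQ = √2,316,800.00 ≈ 1,522.10

1,522 units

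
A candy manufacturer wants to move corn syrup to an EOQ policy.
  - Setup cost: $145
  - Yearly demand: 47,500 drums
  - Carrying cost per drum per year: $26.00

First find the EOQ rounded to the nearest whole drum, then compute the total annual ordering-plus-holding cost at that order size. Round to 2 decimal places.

EOQ = √(2DS/H) = √(2 × 47,500 × 145 / 26)
    = √(529,807.69) ≈ 727.88 → Q = 728 drums
Annual ordering cost = (D/Q)·S = (47,500/728) × 145 = $9,460.85
Annual holding cost  = (Q/2)·H = (728/2) × 26 = $9,464.00
Total = $9,460.85 + $9,464.00 = $18,924.85

$18,924.85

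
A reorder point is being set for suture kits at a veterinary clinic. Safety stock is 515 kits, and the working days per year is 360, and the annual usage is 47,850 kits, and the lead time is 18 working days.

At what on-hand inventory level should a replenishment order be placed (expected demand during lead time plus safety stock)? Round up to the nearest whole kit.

2,908 kits

Daily demand d = 47,850 / 360 = 132.917 kits/day
Demand during lead time = 132.917 × 18 = 2,392.50
Reorder point = 2,392.50 + 515 = 2,907.50 → round up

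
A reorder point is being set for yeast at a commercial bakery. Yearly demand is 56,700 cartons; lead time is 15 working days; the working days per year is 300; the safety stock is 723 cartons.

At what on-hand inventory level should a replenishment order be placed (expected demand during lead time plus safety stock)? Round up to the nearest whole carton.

3,558 cartons

Daily demand d = 56,700 / 300 = 189.000 cartons/day
Demand during lead time = 189.000 × 15 = 2,835.00
Reorder point = 2,835.00 + 723 = 3,558.00 → round up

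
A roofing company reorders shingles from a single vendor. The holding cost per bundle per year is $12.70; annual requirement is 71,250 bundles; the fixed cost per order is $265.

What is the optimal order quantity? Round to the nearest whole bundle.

EOQ = √(2DS/H) = √(2 × 71,250 × 265 / 12.7)
    = √(2,973,425.20) ≈ 1,724.36

1,724 bundles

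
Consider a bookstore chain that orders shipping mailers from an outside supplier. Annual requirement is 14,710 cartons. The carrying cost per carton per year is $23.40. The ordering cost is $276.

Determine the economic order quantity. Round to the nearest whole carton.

2DS/H = 2·14,710·276/23.4 = 347,005.13
EOQ = √347,005.13 ≈ 589.07

589 cartons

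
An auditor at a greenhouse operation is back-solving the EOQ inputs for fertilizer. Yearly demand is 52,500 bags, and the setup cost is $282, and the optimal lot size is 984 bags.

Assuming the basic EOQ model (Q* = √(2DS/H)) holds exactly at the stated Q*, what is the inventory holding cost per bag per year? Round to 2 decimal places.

EOQ relation: Q² = 2DS/H, so rearrange for the unknown.
H = 2DS / Q² = 2 × 52,500 × 282 / 984² = 30.5808

$30.58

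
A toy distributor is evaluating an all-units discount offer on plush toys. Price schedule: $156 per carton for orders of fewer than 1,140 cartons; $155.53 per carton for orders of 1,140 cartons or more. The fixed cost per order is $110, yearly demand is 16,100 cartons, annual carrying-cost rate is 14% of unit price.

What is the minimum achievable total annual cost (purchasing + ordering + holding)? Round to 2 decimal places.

H₁ = 14%×$156 = $21.8400;  H₂ = 14%×$155.53 = $21.7742
EOQ₁ = √(2×16,100×110/21.8400) = 402.72  (< 1,140, feasible at tier 1)
EOQ₂ = √(2×16,100×110/21.7742) = 403.32  (< 1,140 → use Q = 1,140 at tier-2 price)
TC(tier 1 (EOQ₁), Q≈402.7) = $2,520,395.30
TC(tier 2, Q≈1,140.0) = $2,517,997.80
Minimum at tier 2: $2,517,997.80

$2,517,997.80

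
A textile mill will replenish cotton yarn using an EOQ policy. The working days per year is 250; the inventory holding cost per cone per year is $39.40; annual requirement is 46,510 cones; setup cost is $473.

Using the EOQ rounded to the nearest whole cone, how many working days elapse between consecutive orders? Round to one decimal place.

5.7 days

Optimal lot size Q* = (2 × 46,510 × $473 / $39.4)^½ ≈ 1,056.75 → Q = 1,057 cones
T = Q/D × 250 days = 1,057/46,510 × 250 = 5.682 days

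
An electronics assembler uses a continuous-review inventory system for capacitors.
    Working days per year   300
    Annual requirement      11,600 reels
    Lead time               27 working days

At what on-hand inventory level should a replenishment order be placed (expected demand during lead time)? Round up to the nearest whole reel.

Daily demand d = 11,600 / 300 = 38.667 reels/day
Demand during lead time = 38.667 × 27 = 1,044.00
Reorder point = 1,044.00 → round up

1,044 reels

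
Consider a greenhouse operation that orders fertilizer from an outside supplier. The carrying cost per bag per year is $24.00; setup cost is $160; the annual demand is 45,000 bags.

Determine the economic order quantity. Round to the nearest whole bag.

2DS/H = 2·45,000·160/24 = 600,000.00
EOQ = √600,000.00 ≈ 774.60

775 bags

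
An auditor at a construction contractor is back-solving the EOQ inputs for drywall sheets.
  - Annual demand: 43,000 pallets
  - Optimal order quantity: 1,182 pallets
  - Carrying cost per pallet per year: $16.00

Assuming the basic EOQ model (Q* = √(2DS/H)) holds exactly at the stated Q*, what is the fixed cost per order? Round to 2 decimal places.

From Q* = √(2DS/H) ⇒ Q*² = 2DS/H.
S = Q²H / (2D) = 1,182² × 16 / (2 × 43,000) = 259.9300

$259.93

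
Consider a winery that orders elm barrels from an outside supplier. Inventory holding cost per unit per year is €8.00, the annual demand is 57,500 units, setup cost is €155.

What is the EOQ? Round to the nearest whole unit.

1,493 units

Q* = √(2·D·S / H) = √(2·57,500·155 / 8) = √2,228,125.0 ≈ 1,492.69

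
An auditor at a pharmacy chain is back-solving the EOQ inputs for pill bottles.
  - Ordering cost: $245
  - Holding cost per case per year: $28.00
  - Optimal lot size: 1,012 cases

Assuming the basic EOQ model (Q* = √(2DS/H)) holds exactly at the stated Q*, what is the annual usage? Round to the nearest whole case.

EOQ relation: Q² = 2DS/H, so rearrange for the unknown.
D = Q²H / (2S) = 1,012² × 28 / (2 × 245) = 58,522.51

58,523 cases per year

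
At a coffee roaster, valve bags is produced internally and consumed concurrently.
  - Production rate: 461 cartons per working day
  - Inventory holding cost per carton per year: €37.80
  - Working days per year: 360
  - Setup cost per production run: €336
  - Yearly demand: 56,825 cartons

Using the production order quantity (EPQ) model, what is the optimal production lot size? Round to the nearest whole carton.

1,239 cartons

d = 56,825/360 = 157.8472 cartons/day;  effective holding cost H(1 − d/p) = 37.8·(1 − 157.8472/461) = 24.85721
Q* = √(2DS / H_eff) = √(2·56,825·336 / 24.85721) ≈ 1,239.45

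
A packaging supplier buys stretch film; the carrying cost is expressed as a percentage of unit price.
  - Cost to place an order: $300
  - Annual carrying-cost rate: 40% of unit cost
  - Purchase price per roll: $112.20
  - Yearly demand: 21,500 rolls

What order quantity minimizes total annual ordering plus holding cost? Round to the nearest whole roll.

536 rolls

H = i·C = 0.4 × $112.2 = $44.8800 per roll-year
EOQ = √(2DS/H) = √(2 × 21,500 × 300 / 44.88)
    = √(287,433.16) ≈ 536.13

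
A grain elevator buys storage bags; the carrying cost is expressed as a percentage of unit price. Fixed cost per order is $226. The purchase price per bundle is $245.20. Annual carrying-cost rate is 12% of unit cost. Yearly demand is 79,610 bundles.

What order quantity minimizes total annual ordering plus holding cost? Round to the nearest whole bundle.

1,106 bundles

Holding cost per bundle per year: H = 12% × $245.2 = $29.4240
Q* = √(2·D·S / H) = √(2·79,610·226 / 29.424) = √1,222,937.7 ≈ 1,105.87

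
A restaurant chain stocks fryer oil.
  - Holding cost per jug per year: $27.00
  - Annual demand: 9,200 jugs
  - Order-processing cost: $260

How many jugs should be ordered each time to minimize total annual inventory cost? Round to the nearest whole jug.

421 jugs

2DS/H = 2·9,200·260/27 = 177,185.19
EOQ = √177,185.19 ≈ 420.93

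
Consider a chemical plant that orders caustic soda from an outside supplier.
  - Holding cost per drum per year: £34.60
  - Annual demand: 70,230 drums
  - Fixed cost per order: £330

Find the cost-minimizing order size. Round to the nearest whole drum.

Optimal lot size Q* = (2 × 70,230 × £330 / £34.6)^½ ≈ 1,157.43

1,157 drums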